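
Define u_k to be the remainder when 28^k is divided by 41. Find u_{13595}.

14

Listing terms: u_0 = 1,  u_1 = 28,  u_2 = 5,  u_3 = 17,  u_4 = 25,  u_5 = 3,  u_6 = 2,  u_7 = 15,  u_8 = 10,  u_9 = 34,  u_{10} = 9,  u_{11} = 6,  u_{12} = 4,  u_{13} = 30,  u_{14} = 20,  u_{15} = 27,  u_{16} = 18,  u_{17} = 12,  u_{18} = 8,  u_{19} = 19,  u_{20} = 40,  u_{21} = 13,  u_{22} = 36,  u_{23} = 24,  u_{24} = 16,  u_{25} = 38,  u_{26} = 39,  u_{27} = 26,  u_{28} = 31,  u_{29} = 7,  u_{30} = 32,  u_{31} = 35,  u_{32} = 37,  u_{33} = 11,  u_{34} = 21,  u_{35} = 14,  u_{36} = 23,  u_{37} = 29,  u_{38} = 33,  u_{39} = 22,  u_{40} = 1.
Since u_{40} = u_0 = 1, the sequence is periodic with period 40.
(13595 - 0) mod 40 = 35, so u_{13595} = u_{35} = 14.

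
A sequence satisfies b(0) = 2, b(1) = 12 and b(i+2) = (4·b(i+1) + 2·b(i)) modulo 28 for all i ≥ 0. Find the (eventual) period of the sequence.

48

Computing terms: b(0) = 2, b(1) = 12, b(2) = 24, b(3) = 8, b(4) = 24, b(5) = 0, b(6) = 20, b(7) = 24, b(8) = 24, b(9) = 4, b(10) = 8, b(11) = 12, b(12) = 8, b(13) = 0, b(14) = 16, b(15) = 8, b(16) = 8, b(17) = 20, b(18) = 12, b(19) = 4, b(20) = 12, b(21) = 0, b(22) = 24, b(23) = 12, b(24) = 12, b(25) = 16, b(26) = 4, b(27) = 20, b(28) = 4, b(29) = 0, b(30) = 8, b(31) = 4, b(32) = 4, b(33) = 24, b(34) = 20, b(35) = 16, b(36) = 20, b(37) = 0, b(38) = 12, b(39) = 20, b(40) = 20, b(41) = 8, b(42) = 16, b(43) = 24, b(44) = 16, b(45) = 0, b(46) = 4, b(47) = 16, b(48) = 16, b(49) = 12, b(50) = 24.
Since (b(49), b(50)) = (b(1), b(2)) = (12, 24) (two consecutive terms determine the rest), the sequence is eventually periodic: after a pre-period of length 1 it cycles with period 48.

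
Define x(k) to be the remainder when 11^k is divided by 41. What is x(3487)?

35

Computing terms: x(1) = 11; x(2) = 39; x(3) = 19; x(4) = 4; x(5) = 3; x(6) = 33; x(7) = 35; x(8) = 16; x(9) = 12; x(10) = 9; x(11) = 17; x(12) = 23; x(13) = 7; x(14) = 36; x(15) = 27; x(16) = 10; x(17) = 28; x(18) = 21; x(19) = 26; x(20) = 40; x(21) = 30; x(22) = 2; x(23) = 22; x(24) = 37; x(25) = 38; x(26) = 8; x(27) = 6; x(28) = 25; x(29) = 29; x(30) = 32; x(31) = 24; x(32) = 18; x(33) = 34; x(34) = 5; x(35) = 14; x(36) = 31; x(37) = 13; x(38) = 20; x(39) = 15; x(40) = 1; x(41) = 11.
The sequence repeats with period 40.
So x(3487) = x(1 + ((3487-1) mod 40)) = x(7) = 35.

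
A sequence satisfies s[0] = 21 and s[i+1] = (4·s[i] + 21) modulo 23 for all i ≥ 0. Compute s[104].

7

We have s[0] = 21,  s[1] = 13,  s[2] = 4,  s[3] = 14,  s[4] = 8,  s[5] = 7,  s[6] = 3,  s[7] = 10,  s[8] = 15,  s[9] = 12,  s[10] = 0,  s[11] = 21.
Since s[11] = s[0] = 21, the sequence is periodic with period 11.
(104 - 0) mod 11 = 5, so s[104] = s[5] = 7.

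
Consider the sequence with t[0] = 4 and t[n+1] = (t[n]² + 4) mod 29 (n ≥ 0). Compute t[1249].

3

Computing terms: t[0] = 4,  t[1] = 20,  t[2] = 27,  t[3] = 8,  t[4] = 10,  t[5] = 17,  t[6] = 3,  t[7] = 13,  t[8] = 28,  t[9] = 5,  t[10] = 0,  t[11] = 4.
Since t[11] = t[0] = 4, the sequence is periodic with period 11.
So t[1249] = t[0 + ((1249-0) mod 11)] = t[6] = 3.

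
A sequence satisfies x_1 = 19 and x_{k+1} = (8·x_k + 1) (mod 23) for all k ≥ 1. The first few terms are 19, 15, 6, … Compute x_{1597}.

15

We have x_1 = 19, x_2 = 15, x_3 = 6, x_4 = 3, x_5 = 2, x_6 = 17, x_7 = 22, x_8 = 16, x_9 = 14, x_{10} = 21, x_{11} = 8, x_{12} = 19.
The sequence repeats with period 11.
(1597 - 1) mod 11 = 1, so x_{1597} = x_2 = 15.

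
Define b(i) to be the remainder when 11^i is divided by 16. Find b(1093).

11

We have b(1) = 11,  b(2) = 9,  b(3) = 3,  b(4) = 1,  b(5) = 11.
Since b(5) = b(1) = 11, the sequence is periodic with period 4.
So b(1093) = b(1 + ((1093-1) mod 4)) = b(1) = 11.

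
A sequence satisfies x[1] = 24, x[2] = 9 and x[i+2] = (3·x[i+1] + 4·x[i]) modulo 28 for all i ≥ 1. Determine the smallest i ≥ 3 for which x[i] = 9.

8

Computing terms: x[1] = 24,  x[2] = 9,  x[3] = 11,  x[4] = 13,  x[5] = 27,  x[6] = 21,  x[7] = 3,  x[8] = 9,  x[9] = 11.
Since (x[8], x[9]) = (x[2], x[3]) = (9, 11) (two consecutive terms determine the rest), the sequence is eventually periodic: after a pre-period of length 1 it cycles with period 6.
The value 9 next appears (with i ≥ 3) at x[8].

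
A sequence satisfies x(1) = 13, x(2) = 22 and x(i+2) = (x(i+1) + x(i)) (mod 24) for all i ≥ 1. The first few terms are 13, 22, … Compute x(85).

Computing terms: x(1) = 13,  x(2) = 22,  x(3) = 11,  x(4) = 9,  x(5) = 20,  x(6) = 5,  x(7) = 1,  x(8) = 6,  x(9) = 7,  x(10) = 13,  x(11) = 20,  x(12) = 9,  x(13) = 5,  x(14) = 14,  x(15) = 19,  x(16) = 9,  x(17) = 4,  x(18) = 13,  x(19) = 17,  x(20) = 6,  x(21) = 23,  x(22) = 5,  x(23) = 4,  x(24) = 9,  x(25) = 13,  x(26) = 22.
The sequence repeats with period 24.
(85 - 1) mod 24 = 12, so x(85) = x(13) = 5.

5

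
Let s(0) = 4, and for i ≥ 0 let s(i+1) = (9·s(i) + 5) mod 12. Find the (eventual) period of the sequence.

4

We have s(0) = 4; s(1) = 5; s(2) = 2; s(3) = 11; s(4) = 8; s(5) = 5.
Since s(5) = s(1) = 5, the sequence is eventually periodic: after a pre-period of length 1 it cycles with period 4.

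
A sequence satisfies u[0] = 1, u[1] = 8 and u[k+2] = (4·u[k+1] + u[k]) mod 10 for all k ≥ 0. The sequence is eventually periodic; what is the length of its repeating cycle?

20

Listing terms: u[0] = 1, u[1] = 8, u[2] = 3, u[3] = 0, u[4] = 3, u[5] = 2, u[6] = 1, u[7] = 6, u[8] = 5, u[9] = 6, u[10] = 9, u[11] = 2, u[12] = 7, u[13] = 0, u[14] = 7, u[15] = 8, u[16] = 9, u[17] = 4, u[18] = 5, u[19] = 4, u[20] = 1, u[21] = 8.
Since (u[20], u[21]) = (u[0], u[1]) = (1, 8) (two consecutive terms determine the rest), the sequence is periodic with period 20.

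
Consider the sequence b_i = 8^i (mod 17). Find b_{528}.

1

b_0 = 1; b_1 = 8; b_2 = 13; b_3 = 2; b_4 = 16; b_5 = 9; b_6 = 4; b_7 = 15; b_8 = 1.
The sequence repeats with period 8.
(528 - 0) mod 8 = 0, so b_{528} = b_0 = 1.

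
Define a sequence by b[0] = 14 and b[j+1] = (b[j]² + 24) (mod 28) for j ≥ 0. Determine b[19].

24

Listing terms: b[0] = 14; b[1] = 24; b[2] = 12; b[3] = 0; b[4] = 24.
Since b[4] = b[1] = 24, the sequence is eventually periodic: after a pre-period of length 1 it cycles with period 3.
For j ≥ 1, b[j] depends only on (j - 1) mod 3. (19 - 1) mod 3 = 0, so b[19] = b[1] = 24.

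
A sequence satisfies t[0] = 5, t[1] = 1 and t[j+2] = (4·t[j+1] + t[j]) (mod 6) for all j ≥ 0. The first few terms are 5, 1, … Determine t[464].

5

We have t[0] = 5,  t[1] = 1,  t[2] = 3,  t[3] = 1,  t[4] = 1,  t[5] = 5,  t[6] = 3,  t[7] = 5,  t[8] = 5,  t[9] = 1.
Since (t[8], t[9]) = (t[0], t[1]) = (5, 1) (two consecutive terms determine the rest), the sequence is periodic with period 8.
(464 - 0) mod 8 = 0, so t[464] = t[0] = 5.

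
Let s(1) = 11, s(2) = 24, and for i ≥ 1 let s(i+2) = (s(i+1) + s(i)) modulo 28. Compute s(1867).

s(1) = 11,  s(2) = 24,  s(3) = 7,  s(4) = 3,  s(5) = 10,  s(6) = 13,  s(7) = 23,  s(8) = 8,  s(9) = 3,  s(10) = 11,  s(11) = 14,  s(12) = 25,  s(13) = 11,  s(14) = 8,  s(15) = 19,  s(16) = 27,  s(17) = 18,  s(18) = 17,  s(19) = 7,  s(20) = 24,  s(21) = 3,  s(22) = 27,  s(23) = 2,  s(24) = 1,  s(25) = 3,  s(26) = 4,  s(27) = 7,  s(28) = 11,  s(29) = 18,  s(30) = 1,  s(31) = 19,  s(32) = 20,  s(33) = 11,  s(34) = 3,  s(35) = 14,  s(36) = 17,  s(37) = 3,  s(38) = 20,  s(39) = 23,  s(40) = 15,  s(41) = 10,  s(42) = 25,  s(43) = 7,  s(44) = 4,  s(45) = 11,  s(46) = 15,  s(47) = 26,  s(48) = 13,  s(49) = 11,  s(50) = 24.
Since (s(49), s(50)) = (s(1), s(2)) = (11, 24) (two consecutive terms determine the rest), the sequence is periodic with period 48.
(1867 - 1) mod 48 = 42, so s(1867) = s(43) = 7.

7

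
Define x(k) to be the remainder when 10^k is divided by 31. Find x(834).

16

We have x(1) = 10,  x(2) = 7,  x(3) = 8,  x(4) = 18,  x(5) = 25,  x(6) = 2,  x(7) = 20,  x(8) = 14,  x(9) = 16,  x(10) = 5,  x(11) = 19,  x(12) = 4,  x(13) = 9,  x(14) = 28,  x(15) = 1,  x(16) = 10.
The sequence repeats with period 15.
So x(834) = x(1 + ((834-1) mod 15)) = x(9) = 16.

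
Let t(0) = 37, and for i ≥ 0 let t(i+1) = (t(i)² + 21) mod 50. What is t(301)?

40

Listing terms: t(0) = 37; t(1) = 40; t(2) = 21; t(3) = 12; t(4) = 15; t(5) = 46; t(6) = 37.
Since t(6) = t(0) = 37, the sequence is periodic with period 6.
So t(301) = t(0 + ((301-0) mod 6)) = t(1) = 40.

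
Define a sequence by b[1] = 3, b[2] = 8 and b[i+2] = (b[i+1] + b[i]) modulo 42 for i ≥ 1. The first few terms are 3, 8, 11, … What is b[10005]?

9

We have b[1] = 3,  b[2] = 8,  b[3] = 11,  b[4] = 19,  b[5] = 30,  b[6] = 7,  b[7] = 37,  b[8] = 2,  b[9] = 39,  b[10] = 41,  b[11] = 38,  b[12] = 37,  b[13] = 33,  b[14] = 28,  b[15] = 19,  b[16] = 5,  b[17] = 24,  b[18] = 29,  b[19] = 11,  b[20] = 40,  b[21] = 9,  b[22] = 7,  b[23] = 16,  b[24] = 23,  b[25] = 39,  b[26] = 20,  b[27] = 17,  b[28] = 37,  b[29] = 12,  b[30] = 7,  b[31] = 19,  b[32] = 26,  b[33] = 3,  b[34] = 29,  b[35] = 32,  b[36] = 19,  b[37] = 9,  b[38] = 28,  b[39] = 37,  b[40] = 23,  b[41] = 18,  b[42] = 41,  b[43] = 17,  b[44] = 16,  b[45] = 33,  b[46] = 7,  b[47] = 40,  b[48] = 5,  b[49] = 3,  b[50] = 8.
The sequence repeats with period 48.
So b[10005] = b[1 + ((10005-1) mod 48)] = b[21] = 9.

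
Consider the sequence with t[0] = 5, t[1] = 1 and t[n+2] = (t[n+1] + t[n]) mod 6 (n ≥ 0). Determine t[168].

Computing terms: t[0] = 5,  t[1] = 1,  t[2] = 0,  t[3] = 1,  t[4] = 1,  t[5] = 2,  t[6] = 3,  t[7] = 5,  t[8] = 2,  t[9] = 1,  t[10] = 3,  t[11] = 4,  t[12] = 1,  t[13] = 5,  t[14] = 0,  t[15] = 5,  t[16] = 5,  t[17] = 4,  t[18] = 3,  t[19] = 1,  t[20] = 4,  t[21] = 5,  t[22] = 3,  t[23] = 2,  t[24] = 5,  t[25] = 1.
The sequence repeats with period 24.
(168 - 0) mod 24 = 0, so t[168] = t[0] = 5.

5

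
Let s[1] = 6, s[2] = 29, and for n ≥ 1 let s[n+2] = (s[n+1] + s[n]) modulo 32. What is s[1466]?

13

We have s[1] = 6, s[2] = 29, s[3] = 3, s[4] = 0, s[5] = 3, s[6] = 3, s[7] = 6, s[8] = 9, s[9] = 15, s[10] = 24, s[11] = 7, s[12] = 31, s[13] = 6, s[14] = 5, s[15] = 11, s[16] = 16, s[17] = 27, s[18] = 11, s[19] = 6, s[20] = 17, s[21] = 23, s[22] = 8, s[23] = 31, s[24] = 7, s[25] = 6, s[26] = 13, s[27] = 19, s[28] = 0, s[29] = 19, s[30] = 19, s[31] = 6, s[32] = 25, s[33] = 31, s[34] = 24, s[35] = 23, s[36] = 15, s[37] = 6, s[38] = 21, s[39] = 27, s[40] = 16, s[41] = 11, s[42] = 27, s[43] = 6, s[44] = 1, s[45] = 7, s[46] = 8, s[47] = 15, s[48] = 23, s[49] = 6, s[50] = 29.
The sequence repeats with period 48.
So s[1466] = s[1 + ((1466-1) mod 48)] = s[26] = 13.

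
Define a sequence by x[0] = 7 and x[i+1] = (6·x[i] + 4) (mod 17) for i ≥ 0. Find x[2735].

x[0] = 7; x[1] = 12; x[2] = 8; x[3] = 1; x[4] = 10; x[5] = 13; x[6] = 14; x[7] = 3; x[8] = 5; x[9] = 0; x[10] = 4; x[11] = 11; x[12] = 2; x[13] = 16; x[14] = 15; x[15] = 9; x[16] = 7.
The sequence repeats with period 16.
So x[2735] = x[0 + ((2735-0) mod 16)] = x[15] = 9.

9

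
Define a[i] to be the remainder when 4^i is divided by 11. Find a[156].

We have a[1] = 4,  a[2] = 5,  a[3] = 9,  a[4] = 3,  a[5] = 1,  a[6] = 4.
The sequence repeats with period 5.
(156 - 1) mod 5 = 0, so a[156] = a[1] = 4.

4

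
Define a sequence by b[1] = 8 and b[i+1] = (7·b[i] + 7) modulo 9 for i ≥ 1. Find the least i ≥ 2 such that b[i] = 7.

Computing terms: b[1] = 8,  b[2] = 0,  b[3] = 7,  b[4] = 2,  b[5] = 3,  b[6] = 1,  b[7] = 5,  b[8] = 6,  b[9] = 4,  b[10] = 8.
Since b[10] = b[1] = 8, the sequence is periodic with period 9.
The value 7 first appears (with i ≥ 2) at b[3].

3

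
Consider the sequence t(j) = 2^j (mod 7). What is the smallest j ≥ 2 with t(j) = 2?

4

We have t(1) = 2; t(2) = 4; t(3) = 1; t(4) = 2.
The sequence repeats with period 3.
The value 2 next appears (with j ≥ 2) at t(4).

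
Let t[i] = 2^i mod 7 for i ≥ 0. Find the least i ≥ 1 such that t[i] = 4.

2

t[0] = 1; t[1] = 2; t[2] = 4; t[3] = 1.
The sequence repeats with period 3.
The value 4 first appears (with i ≥ 1) at t[2].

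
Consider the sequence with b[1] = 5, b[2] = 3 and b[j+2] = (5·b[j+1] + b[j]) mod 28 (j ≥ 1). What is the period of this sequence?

We have b[1] = 5; b[2] = 3; b[3] = 20; b[4] = 19; b[5] = 3; b[6] = 6; b[7] = 5; b[8] = 3.
The sequence repeats with period 6.

6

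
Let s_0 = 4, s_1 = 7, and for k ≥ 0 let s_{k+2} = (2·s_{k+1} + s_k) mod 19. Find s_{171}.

s_0 = 4; s_1 = 7; s_2 = 18; s_3 = 5; s_4 = 9; s_5 = 4; s_6 = 17; s_7 = 0; s_8 = 17; s_9 = 15; s_{10} = 9; s_{11} = 14; s_{12} = 18; s_{13} = 12; s_{14} = 4; s_{15} = 1; s_{16} = 6; s_{17} = 13; s_{18} = 13; s_{19} = 1; s_{20} = 15; s_{21} = 12; s_{22} = 1; s_{23} = 14; s_{24} = 10; s_{25} = 15; s_{26} = 2; s_{27} = 0; s_{28} = 2; s_{29} = 4; s_{30} = 10; s_{31} = 5; s_{32} = 1; s_{33} = 7; s_{34} = 15; s_{35} = 18; s_{36} = 13; s_{37} = 6; s_{38} = 6; s_{39} = 18; s_{40} = 4; s_{41} = 7.
The sequence repeats with period 40.
So s_{171} = s_{0 + ((171-0) mod 40)} = s_{11} = 14.

14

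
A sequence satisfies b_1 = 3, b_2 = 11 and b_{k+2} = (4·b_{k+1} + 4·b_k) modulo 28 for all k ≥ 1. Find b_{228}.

b_1 = 3,  b_2 = 11,  b_3 = 0,  b_4 = 16,  b_5 = 8,  b_6 = 12,  b_7 = 24,  b_8 = 4,  b_9 = 0,  b_{10} = 16.
Since (b_9, b_{10}) = (b_3, b_4) = (0, 16) (two consecutive terms determine the rest), the sequence is eventually periodic: after a pre-period of length 2 it cycles with period 6.
For k ≥ 3, b_k depends only on (k - 3) mod 6. (228 - 3) mod 6 = 3, so b_{228} = b_6 = 12.

12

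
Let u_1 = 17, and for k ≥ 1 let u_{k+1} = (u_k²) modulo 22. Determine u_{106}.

3

Listing terms: u_1 = 17; u_2 = 3; u_3 = 9; u_4 = 15; u_5 = 5; u_6 = 3.
Since u_6 = u_2 = 3, the sequence is eventually periodic: after a pre-period of length 1 it cycles with period 4.
For k ≥ 2, u_k depends only on (k - 2) mod 4. (106 - 2) mod 4 = 0, so u_{106} = u_2 = 3.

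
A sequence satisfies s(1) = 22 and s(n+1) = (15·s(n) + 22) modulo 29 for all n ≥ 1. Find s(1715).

21

Listing terms: s(1) = 22, s(2) = 4, s(3) = 24, s(4) = 5, s(5) = 10, s(6) = 27, s(7) = 21, s(8) = 18, s(9) = 2, s(10) = 23, s(11) = 19, s(12) = 17, s(13) = 16, s(14) = 1, s(15) = 8, s(16) = 26, s(17) = 6, s(18) = 25, s(19) = 20, s(20) = 3, s(21) = 9, s(22) = 12, s(23) = 28, s(24) = 7, s(25) = 11, s(26) = 13, s(27) = 14, s(28) = 0, s(29) = 22.
Since s(29) = s(1) = 22, the sequence is periodic with period 28.
(1715 - 1) mod 28 = 6, so s(1715) = s(7) = 21.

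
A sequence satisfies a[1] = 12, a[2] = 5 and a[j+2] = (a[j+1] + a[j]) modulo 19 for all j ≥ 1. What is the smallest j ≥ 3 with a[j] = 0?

Listing terms: a[1] = 12, a[2] = 5, a[3] = 17, a[4] = 3, a[5] = 1, a[6] = 4, a[7] = 5, a[8] = 9, a[9] = 14, a[10] = 4, a[11] = 18, a[12] = 3, a[13] = 2, a[14] = 5, a[15] = 7, a[16] = 12, a[17] = 0, a[18] = 12, a[19] = 12, a[20] = 5.
The sequence repeats with period 18.
The value 0 first appears (with j ≥ 3) at a[17].

17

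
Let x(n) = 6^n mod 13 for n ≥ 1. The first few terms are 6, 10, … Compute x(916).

9

x(1) = 6, x(2) = 10, x(3) = 8, x(4) = 9, x(5) = 2, x(6) = 12, x(7) = 7, x(8) = 3, x(9) = 5, x(10) = 4, x(11) = 11, x(12) = 1, x(13) = 6.
Since x(13) = x(1) = 6, the sequence is periodic with period 12.
So x(916) = x(1 + ((916-1) mod 12)) = x(4) = 9.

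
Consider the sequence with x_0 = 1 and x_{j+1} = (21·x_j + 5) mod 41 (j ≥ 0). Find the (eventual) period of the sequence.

20

Computing terms: x_0 = 1,  x_1 = 26,  x_2 = 18,  x_3 = 14,  x_4 = 12,  x_5 = 11,  x_6 = 31,  x_7 = 0,  x_8 = 5,  x_9 = 28,  x_{10} = 19,  x_{11} = 35,  x_{12} = 2,  x_{13} = 6,  x_{14} = 8,  x_{15} = 9,  x_{16} = 30,  x_{17} = 20,  x_{18} = 15,  x_{19} = 33,  x_{20} = 1.
The sequence repeats with period 20.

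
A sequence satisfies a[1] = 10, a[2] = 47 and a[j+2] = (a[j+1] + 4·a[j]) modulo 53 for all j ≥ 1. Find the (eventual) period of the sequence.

Listing terms: a[1] = 10, a[2] = 47, a[3] = 34, a[4] = 10, a[5] = 40, a[6] = 27, a[7] = 28, a[8] = 30, a[9] = 36, a[10] = 50, a[11] = 35, a[12] = 23, a[13] = 4, a[14] = 43, a[15] = 6, a[16] = 19, a[17] = 43, a[18] = 13, a[19] = 26, a[20] = 25, a[21] = 23, a[22] = 17, a[23] = 3, a[24] = 18, a[25] = 30, a[26] = 49, a[27] = 10, a[28] = 47.
The sequence repeats with period 26.

26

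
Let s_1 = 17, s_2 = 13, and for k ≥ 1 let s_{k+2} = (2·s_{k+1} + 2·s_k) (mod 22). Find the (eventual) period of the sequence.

10

s_1 = 17, s_2 = 13, s_3 = 16, s_4 = 14, s_5 = 16, s_6 = 16, s_7 = 20, s_8 = 6, s_9 = 8, s_{10} = 6, s_{11} = 6, s_{12} = 2, s_{13} = 16, s_{14} = 14.
Since (s_{13}, s_{14}) = (s_3, s_4) = (16, 14) (two consecutive terms determine the rest), the sequence is eventually periodic: after a pre-period of length 2 it cycles with period 10.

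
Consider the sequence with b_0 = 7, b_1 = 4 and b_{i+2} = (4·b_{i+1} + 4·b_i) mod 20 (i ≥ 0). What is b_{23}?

Listing terms: b_0 = 7; b_1 = 4; b_2 = 4; b_3 = 12; b_4 = 4; b_5 = 4.
Since (b_4, b_5) = (b_1, b_2) = (4, 4) (two consecutive terms determine the rest), the sequence is eventually periodic: after a pre-period of length 1 it cycles with period 3.
For i ≥ 1, b_i depends only on (i - 1) mod 3. (23 - 1) mod 3 = 1, so b_{23} = b_2 = 4.

4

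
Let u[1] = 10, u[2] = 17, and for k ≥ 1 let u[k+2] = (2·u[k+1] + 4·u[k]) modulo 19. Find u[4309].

9

Computing terms: u[1] = 10; u[2] = 17; u[3] = 17; u[4] = 7; u[5] = 6; u[6] = 2; u[7] = 9; u[8] = 7; u[9] = 12; u[10] = 14; u[11] = 0; u[12] = 18; u[13] = 17; u[14] = 11; u[15] = 14; u[16] = 15; u[17] = 10; u[18] = 4; u[19] = 10; u[20] = 17.
Since (u[19], u[20]) = (u[1], u[2]) = (10, 17) (two consecutive terms determine the rest), the sequence is periodic with period 18.
So u[4309] = u[1 + ((4309-1) mod 18)] = u[7] = 9.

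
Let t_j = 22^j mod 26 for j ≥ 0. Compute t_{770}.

16

Computing terms: t_0 = 1; t_1 = 22; t_2 = 16; t_3 = 14; t_4 = 22.
Since t_4 = t_1 = 22, the sequence is eventually periodic: after a pre-period of length 1 it cycles with period 3.
For j ≥ 1, t_j depends only on (j - 1) mod 3. (770 - 1) mod 3 = 1, so t_{770} = t_2 = 16.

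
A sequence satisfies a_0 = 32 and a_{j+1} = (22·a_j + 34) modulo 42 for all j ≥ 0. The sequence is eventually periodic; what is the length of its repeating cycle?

a_0 = 32,  a_1 = 24,  a_2 = 16,  a_3 = 8,  a_4 = 0,  a_5 = 34,  a_6 = 26,  a_7 = 18,  a_8 = 10,  a_9 = 2,  a_{10} = 36,  a_{11} = 28,  a_{12} = 20,  a_{13} = 12,  a_{14} = 4,  a_{15} = 38,  a_{16} = 30,  a_{17} = 22,  a_{18} = 14,  a_{19} = 6,  a_{20} = 40,  a_{21} = 32.
Since a_{21} = a_0 = 32, the sequence is periodic with period 21.

21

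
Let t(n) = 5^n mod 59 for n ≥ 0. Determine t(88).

We have t(0) = 1,  t(1) = 5,  t(2) = 25,  t(3) = 7,  t(4) = 35,  t(5) = 57,  t(6) = 49,  t(7) = 9,  t(8) = 45,  t(9) = 48,  t(10) = 4,  t(11) = 20,  t(12) = 41,  t(13) = 28,  t(14) = 22,  t(15) = 51,  t(16) = 19,  t(17) = 36,  t(18) = 3,  t(19) = 15,  t(20) = 16,  t(21) = 21,  t(22) = 46,  t(23) = 53,  t(24) = 29,  t(25) = 27,  t(26) = 17,  t(27) = 26,  t(28) = 12,  t(29) = 1.
The sequence repeats with period 29.
(88 - 0) mod 29 = 1, so t(88) = t(1) = 5.

5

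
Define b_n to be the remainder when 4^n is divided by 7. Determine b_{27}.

Listing terms: b_1 = 4, b_2 = 2, b_3 = 1, b_4 = 4.
The sequence repeats with period 3.
So b_{27} = b_{1 + ((27-1) mod 3)} = b_3 = 1.

1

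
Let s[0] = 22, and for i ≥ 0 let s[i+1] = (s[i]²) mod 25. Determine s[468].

21

We have s[0] = 22; s[1] = 9; s[2] = 6; s[3] = 11; s[4] = 21; s[5] = 16; s[6] = 6.
Since s[6] = s[2] = 6, the sequence is eventually periodic: after a pre-period of length 2 it cycles with period 4.
For i ≥ 2, s[i] depends only on (i - 2) mod 4. (468 - 2) mod 4 = 2, so s[468] = s[4] = 21.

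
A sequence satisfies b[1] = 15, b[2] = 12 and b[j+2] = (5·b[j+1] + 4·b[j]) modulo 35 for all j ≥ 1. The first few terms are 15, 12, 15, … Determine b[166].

b[1] = 15; b[2] = 12; b[3] = 15; b[4] = 18; b[5] = 10; b[6] = 17; b[7] = 20; b[8] = 28; b[9] = 10; b[10] = 22; b[11] = 10; b[12] = 33; b[13] = 30; b[14] = 2; b[15] = 25; b[16] = 28; b[17] = 30; b[18] = 17; b[19] = 30; b[20] = 8; b[21] = 20; b[22] = 27; b[23] = 5; b[24] = 28; b[25] = 20; b[26] = 2; b[27] = 20; b[28] = 3; b[29] = 25; b[30] = 32; b[31] = 15; b[32] = 28; b[33] = 25; b[34] = 27; b[35] = 25; b[36] = 23; b[37] = 5; b[38] = 12; b[39] = 10; b[40] = 28; b[41] = 5; b[42] = 32; b[43] = 5; b[44] = 13; b[45] = 15; b[46] = 22; b[47] = 30; b[48] = 28; b[49] = 15; b[50] = 12.
Since (b[49], b[50]) = (b[1], b[2]) = (15, 12) (two consecutive terms determine the rest), the sequence is periodic with period 48.
So b[166] = b[1 + ((166-1) mod 48)] = b[22] = 27.

27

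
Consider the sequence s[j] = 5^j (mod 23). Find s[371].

7

s[0] = 1, s[1] = 5, s[2] = 2, s[3] = 10, s[4] = 4, s[5] = 20, s[6] = 8, s[7] = 17, s[8] = 16, s[9] = 11, s[10] = 9, s[11] = 22, s[12] = 18, s[13] = 21, s[14] = 13, s[15] = 19, s[16] = 3, s[17] = 15, s[18] = 6, s[19] = 7, s[20] = 12, s[21] = 14, s[22] = 1.
The sequence repeats with period 22.
(371 - 0) mod 22 = 19, so s[371] = s[19] = 7.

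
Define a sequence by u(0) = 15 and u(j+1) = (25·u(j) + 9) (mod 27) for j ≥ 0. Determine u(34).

6

Computing terms: u(0) = 15,  u(1) = 6,  u(2) = 24,  u(3) = 15.
The sequence repeats with period 3.
So u(34) = u(0 + ((34-0) mod 3)) = u(1) = 6.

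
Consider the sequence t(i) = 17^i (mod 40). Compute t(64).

1

Computing terms: t(0) = 1,  t(1) = 17,  t(2) = 9,  t(3) = 33,  t(4) = 1.
The sequence repeats with period 4.
So t(64) = t(0 + ((64-0) mod 4)) = t(0) = 1.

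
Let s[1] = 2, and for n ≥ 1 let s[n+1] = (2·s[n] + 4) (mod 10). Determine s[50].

We have s[1] = 2,  s[2] = 8,  s[3] = 0,  s[4] = 4,  s[5] = 2.
Since s[5] = s[1] = 2, the sequence is periodic with period 4.
(50 - 1) mod 4 = 1, so s[50] = s[2] = 8.

8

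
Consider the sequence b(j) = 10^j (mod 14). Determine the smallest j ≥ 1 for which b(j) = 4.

b(0) = 1, b(1) = 10, b(2) = 2, b(3) = 6, b(4) = 4, b(5) = 12, b(6) = 8, b(7) = 10.
Since b(7) = b(1) = 10, the sequence is eventually periodic: after a pre-period of length 1 it cycles with period 6.
The value 4 first appears (with j ≥ 1) at b(4).

4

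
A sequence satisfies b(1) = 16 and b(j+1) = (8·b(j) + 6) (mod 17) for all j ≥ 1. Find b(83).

We have b(1) = 16, b(2) = 15, b(3) = 7, b(4) = 11, b(5) = 9, b(6) = 10, b(7) = 1, b(8) = 14, b(9) = 16.
Since b(9) = b(1) = 16, the sequence is periodic with period 8.
So b(83) = b(1 + ((83-1) mod 8)) = b(3) = 7.

7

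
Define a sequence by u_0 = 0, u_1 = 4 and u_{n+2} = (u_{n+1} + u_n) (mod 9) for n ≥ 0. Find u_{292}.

u_0 = 0; u_1 = 4; u_2 = 4; u_3 = 8; u_4 = 3; u_5 = 2; u_6 = 5; u_7 = 7; u_8 = 3; u_9 = 1; u_{10} = 4; u_{11} = 5; u_{12} = 0; u_{13} = 5; u_{14} = 5; u_{15} = 1; u_{16} = 6; u_{17} = 7; u_{18} = 4; u_{19} = 2; u_{20} = 6; u_{21} = 8; u_{22} = 5; u_{23} = 4; u_{24} = 0; u_{25} = 4.
The sequence repeats with period 24.
So u_{292} = u_{0 + ((292-0) mod 24)} = u_4 = 3.

3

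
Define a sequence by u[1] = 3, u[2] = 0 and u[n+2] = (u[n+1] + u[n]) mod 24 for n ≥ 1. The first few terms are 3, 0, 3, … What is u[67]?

Computing terms: u[1] = 3,  u[2] = 0,  u[3] = 3,  u[4] = 3,  u[5] = 6,  u[6] = 9,  u[7] = 15,  u[8] = 0,  u[9] = 15,  u[10] = 15,  u[11] = 6,  u[12] = 21,  u[13] = 3,  u[14] = 0.
The sequence repeats with period 12.
So u[67] = u[1 + ((67-1) mod 12)] = u[7] = 15.

15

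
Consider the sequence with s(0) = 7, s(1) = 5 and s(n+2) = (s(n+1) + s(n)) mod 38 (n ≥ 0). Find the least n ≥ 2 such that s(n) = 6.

8

Computing terms: s(0) = 7, s(1) = 5, s(2) = 12, s(3) = 17, s(4) = 29, s(5) = 8, s(6) = 37, s(7) = 7, s(8) = 6, s(9) = 13, s(10) = 19, s(11) = 32, s(12) = 13, s(13) = 7, s(14) = 20, s(15) = 27, s(16) = 9, s(17) = 36, s(18) = 7, s(19) = 5.
The sequence repeats with period 18.
The value 6 first appears (with n ≥ 2) at s(8).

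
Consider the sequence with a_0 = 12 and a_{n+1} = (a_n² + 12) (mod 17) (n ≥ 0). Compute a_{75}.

Listing terms: a_0 = 12; a_1 = 3; a_2 = 4; a_3 = 11; a_4 = 14; a_5 = 4.
Since a_5 = a_2 = 4, the sequence is eventually periodic: after a pre-period of length 2 it cycles with period 3.
For n ≥ 2, a_n depends only on (n - 2) mod 3. (75 - 2) mod 3 = 1, so a_{75} = a_3 = 11.

11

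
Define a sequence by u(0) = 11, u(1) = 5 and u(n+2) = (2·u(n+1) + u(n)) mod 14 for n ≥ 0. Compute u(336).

Listing terms: u(0) = 11,  u(1) = 5,  u(2) = 7,  u(3) = 5,  u(4) = 3,  u(5) = 11,  u(6) = 11,  u(7) = 5.
The sequence repeats with period 6.
(336 - 0) mod 6 = 0, so u(336) = u(0) = 11.

11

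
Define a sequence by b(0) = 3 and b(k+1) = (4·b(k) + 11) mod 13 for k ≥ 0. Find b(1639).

Listing terms: b(0) = 3,  b(1) = 10,  b(2) = 12,  b(3) = 7,  b(4) = 0,  b(5) = 11,  b(6) = 3.
The sequence repeats with period 6.
So b(1639) = b(0 + ((1639-0) mod 6)) = b(1) = 10.

10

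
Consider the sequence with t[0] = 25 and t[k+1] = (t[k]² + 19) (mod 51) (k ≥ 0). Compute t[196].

35

Computing terms: t[0] = 25,  t[1] = 32,  t[2] = 23,  t[3] = 38,  t[4] = 35,  t[5] = 20,  t[6] = 11,  t[7] = 38.
Since t[7] = t[3] = 38, the sequence is eventually periodic: after a pre-period of length 3 it cycles with period 4.
For k ≥ 3, t[k] depends only on (k - 3) mod 4. (196 - 3) mod 4 = 1, so t[196] = t[4] = 35.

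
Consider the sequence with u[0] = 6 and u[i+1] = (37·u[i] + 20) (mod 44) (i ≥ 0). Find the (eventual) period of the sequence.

5

Computing terms: u[0] = 6,  u[1] = 22,  u[2] = 42,  u[3] = 34,  u[4] = 2,  u[5] = 6.
Since u[5] = u[0] = 6, the sequence is periodic with period 5.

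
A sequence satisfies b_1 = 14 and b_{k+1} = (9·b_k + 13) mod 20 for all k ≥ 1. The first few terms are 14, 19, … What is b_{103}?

4

Computing terms: b_1 = 14,  b_2 = 19,  b_3 = 4,  b_4 = 9,  b_5 = 14.
The sequence repeats with period 4.
So b_{103} = b_{1 + ((103-1) mod 4)} = b_3 = 4.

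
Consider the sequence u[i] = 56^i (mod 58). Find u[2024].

24

Listing terms: u[0] = 1, u[1] = 56, u[2] = 4, u[3] = 50, u[4] = 16, u[5] = 26, u[6] = 6, u[7] = 46, u[8] = 24, u[9] = 10, u[10] = 38, u[11] = 40, u[12] = 36, u[13] = 44, u[14] = 28, u[15] = 2, u[16] = 54, u[17] = 8, u[18] = 42, u[19] = 32, u[20] = 52, u[21] = 12, u[22] = 34, u[23] = 48, u[24] = 20, u[25] = 18, u[26] = 22, u[27] = 14, u[28] = 30, u[29] = 56.
Since u[29] = u[1] = 56, the sequence is eventually periodic: after a pre-period of length 1 it cycles with period 28.
For i ≥ 1, u[i] depends only on (i - 1) mod 28. (2024 - 1) mod 28 = 7, so u[2024] = u[8] = 24.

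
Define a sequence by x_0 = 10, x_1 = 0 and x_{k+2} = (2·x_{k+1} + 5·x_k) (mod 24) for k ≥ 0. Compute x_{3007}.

12

Listing terms: x_0 = 10; x_1 = 0; x_2 = 2; x_3 = 4; x_4 = 18; x_5 = 8; x_6 = 10; x_7 = 12; x_8 = 2; x_9 = 16; x_{10} = 18; x_{11} = 20; x_{12} = 10; x_{13} = 0.
Since (x_{12}, x_{13}) = (x_0, x_1) = (10, 0) (two consecutive terms determine the rest), the sequence is periodic with period 12.
So x_{3007} = x_{0 + ((3007-0) mod 12)} = x_7 = 12.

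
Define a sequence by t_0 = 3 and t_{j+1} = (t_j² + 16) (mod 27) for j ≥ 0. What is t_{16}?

t_0 = 3, t_1 = 25, t_2 = 20, t_3 = 11, t_4 = 2, t_5 = 20.
Since t_5 = t_2 = 20, the sequence is eventually periodic: after a pre-period of length 2 it cycles with period 3.
For j ≥ 2, t_j depends only on (j - 2) mod 3. (16 - 2) mod 3 = 2, so t_{16} = t_4 = 2.

2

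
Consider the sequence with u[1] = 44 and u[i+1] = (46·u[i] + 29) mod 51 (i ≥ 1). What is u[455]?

1

Computing terms: u[1] = 44, u[2] = 13, u[3] = 15, u[4] = 5, u[5] = 4, u[6] = 9, u[7] = 35, u[8] = 7, u[9] = 45, u[10] = 8, u[11] = 40, u[12] = 33, u[13] = 17, u[14] = 46, u[15] = 3, u[16] = 14, u[17] = 10, u[18] = 30, u[19] = 32, u[20] = 22, u[21] = 21, u[22] = 26, u[23] = 1, u[24] = 24, u[25] = 11, u[26] = 25, u[27] = 6, u[28] = 50, u[29] = 34, u[30] = 12, u[31] = 20, u[32] = 31, u[33] = 27, u[34] = 47, u[35] = 49, u[36] = 39, u[37] = 38, u[38] = 43, u[39] = 18, u[40] = 41, u[41] = 28, u[42] = 42, u[43] = 23, u[44] = 16, u[45] = 0, u[46] = 29, u[47] = 37, u[48] = 48, u[49] = 44.
The sequence repeats with period 48.
(455 - 1) mod 48 = 22, so u[455] = u[23] = 1.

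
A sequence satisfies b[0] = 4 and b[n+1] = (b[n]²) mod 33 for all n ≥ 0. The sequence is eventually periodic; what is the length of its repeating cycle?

Listing terms: b[0] = 4,  b[1] = 16,  b[2] = 25,  b[3] = 31,  b[4] = 4.
The sequence repeats with period 4.

4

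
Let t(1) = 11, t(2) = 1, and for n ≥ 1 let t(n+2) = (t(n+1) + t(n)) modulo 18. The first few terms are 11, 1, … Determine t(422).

We have t(1) = 11, t(2) = 1, t(3) = 12, t(4) = 13, t(5) = 7, t(6) = 2, t(7) = 9, t(8) = 11, t(9) = 2, t(10) = 13, t(11) = 15, t(12) = 10, t(13) = 7, t(14) = 17, t(15) = 6, t(16) = 5, t(17) = 11, t(18) = 16, t(19) = 9, t(20) = 7, t(21) = 16, t(22) = 5, t(23) = 3, t(24) = 8, t(25) = 11, t(26) = 1.
The sequence repeats with period 24.
So t(422) = t(1 + ((422-1) mod 24)) = t(14) = 17.

17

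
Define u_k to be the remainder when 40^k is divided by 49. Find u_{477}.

We have u_0 = 1; u_1 = 40; u_2 = 32; u_3 = 6; u_4 = 44; u_5 = 45; u_6 = 36; u_7 = 19; u_8 = 25; u_9 = 20; u_{10} = 16; u_{11} = 3; u_{12} = 22; u_{13} = 47; u_{14} = 18; u_{15} = 34; u_{16} = 37; u_{17} = 10; u_{18} = 8; u_{19} = 26; u_{20} = 11; u_{21} = 48; u_{22} = 9; u_{23} = 17; u_{24} = 43; u_{25} = 5; u_{26} = 4; u_{27} = 13; u_{28} = 30; u_{29} = 24; u_{30} = 29; u_{31} = 33; u_{32} = 46; u_{33} = 27; u_{34} = 2; u_{35} = 31; u_{36} = 15; u_{37} = 12; u_{38} = 39; u_{39} = 41; u_{40} = 23; u_{41} = 38; u_{42} = 1.
The sequence repeats with period 42.
(477 - 0) mod 42 = 15, so u_{477} = u_{15} = 34.

34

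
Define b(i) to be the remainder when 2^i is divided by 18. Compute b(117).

Computing terms: b(0) = 1; b(1) = 2; b(2) = 4; b(3) = 8; b(4) = 16; b(5) = 14; b(6) = 10; b(7) = 2.
Since b(7) = b(1) = 2, the sequence is eventually periodic: after a pre-period of length 1 it cycles with period 6.
For i ≥ 1, b(i) depends only on (i - 1) mod 6. (117 - 1) mod 6 = 2, so b(117) = b(3) = 8.

8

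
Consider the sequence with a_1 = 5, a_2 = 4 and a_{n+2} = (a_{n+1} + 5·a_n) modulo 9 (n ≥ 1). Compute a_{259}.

5

Listing terms: a_1 = 5; a_2 = 4; a_3 = 2; a_4 = 4; a_5 = 5; a_6 = 7; a_7 = 5; a_8 = 4.
Since (a_7, a_8) = (a_1, a_2) = (5, 4) (two consecutive terms determine the rest), the sequence is periodic with period 6.
So a_{259} = a_{1 + ((259-1) mod 6)} = a_1 = 5.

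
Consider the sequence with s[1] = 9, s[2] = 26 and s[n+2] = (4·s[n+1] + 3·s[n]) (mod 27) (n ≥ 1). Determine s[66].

14

Listing terms: s[1] = 9,  s[2] = 26,  s[3] = 23,  s[4] = 8,  s[5] = 20,  s[6] = 23,  s[7] = 17,  s[8] = 2,  s[9] = 5,  s[10] = 26,  s[11] = 11,  s[12] = 14,  s[13] = 8,  s[14] = 20.
Since (s[13], s[14]) = (s[4], s[5]) = (8, 20) (two consecutive terms determine the rest), the sequence is eventually periodic: after a pre-period of length 3 it cycles with period 9.
For n ≥ 4, s[n] depends only on (n - 4) mod 9. (66 - 4) mod 9 = 8, so s[66] = s[12] = 14.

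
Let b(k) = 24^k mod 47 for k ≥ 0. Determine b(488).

Computing terms: b(0) = 1,  b(1) = 24,  b(2) = 12,  b(3) = 6,  b(4) = 3,  b(5) = 25,  b(6) = 36,  b(7) = 18,  b(8) = 9,  b(9) = 28,  b(10) = 14,  b(11) = 7,  b(12) = 27,  b(13) = 37,  b(14) = 42,  b(15) = 21,  b(16) = 34,  b(17) = 17,  b(18) = 32,  b(19) = 16,  b(20) = 8,  b(21) = 4,  b(22) = 2,  b(23) = 1.
The sequence repeats with period 23.
(488 - 0) mod 23 = 5, so b(488) = b(5) = 25.

25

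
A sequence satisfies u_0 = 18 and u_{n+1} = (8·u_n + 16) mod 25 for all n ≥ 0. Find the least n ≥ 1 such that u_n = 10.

1

We have u_0 = 18, u_1 = 10, u_2 = 21, u_3 = 9, u_4 = 13, u_5 = 20, u_6 = 1, u_7 = 24, u_8 = 8, u_9 = 5, u_{10} = 6, u_{11} = 14, u_{12} = 3, u_{13} = 15, u_{14} = 11, u_{15} = 4, u_{16} = 23, u_{17} = 0, u_{18} = 16, u_{19} = 19, u_{20} = 18.
Since u_{20} = u_0 = 18, the sequence is periodic with period 20.
The value 10 first appears (with n ≥ 1) at u_1.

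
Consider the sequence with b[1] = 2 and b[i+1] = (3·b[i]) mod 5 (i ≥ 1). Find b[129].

2

We have b[1] = 2, b[2] = 1, b[3] = 3, b[4] = 4, b[5] = 2.
The sequence repeats with period 4.
(129 - 1) mod 4 = 0, so b[129] = b[1] = 2.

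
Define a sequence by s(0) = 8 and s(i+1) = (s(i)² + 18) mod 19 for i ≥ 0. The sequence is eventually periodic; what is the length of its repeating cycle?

We have s(0) = 8,  s(1) = 6,  s(2) = 16,  s(3) = 8.
Since s(3) = s(0) = 8, the sequence is periodic with period 3.

3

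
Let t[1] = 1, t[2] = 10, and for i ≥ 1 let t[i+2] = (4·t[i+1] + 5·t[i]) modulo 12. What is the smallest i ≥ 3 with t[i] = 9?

3

Computing terms: t[1] = 1, t[2] = 10, t[3] = 9, t[4] = 2, t[5] = 5, t[6] = 6, t[7] = 1, t[8] = 10.
Since (t[7], t[8]) = (t[1], t[2]) = (1, 10) (two consecutive terms determine the rest), the sequence is periodic with period 6.
The value 9 first appears (with i ≥ 3) at t[3].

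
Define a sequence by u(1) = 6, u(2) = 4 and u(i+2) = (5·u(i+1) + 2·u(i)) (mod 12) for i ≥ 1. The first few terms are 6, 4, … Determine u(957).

u(1) = 6; u(2) = 4; u(3) = 8; u(4) = 0; u(5) = 4; u(6) = 8.
Since (u(5), u(6)) = (u(2), u(3)) = (4, 8) (two consecutive terms determine the rest), the sequence is eventually periodic: after a pre-period of length 1 it cycles with period 3.
For i ≥ 2, u(i) depends only on (i - 2) mod 3. (957 - 2) mod 3 = 1, so u(957) = u(3) = 8.

8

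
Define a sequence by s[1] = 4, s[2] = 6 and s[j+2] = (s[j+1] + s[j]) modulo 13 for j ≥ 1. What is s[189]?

10

Listing terms: s[1] = 4; s[2] = 6; s[3] = 10; s[4] = 3; s[5] = 0; s[6] = 3; s[7] = 3; s[8] = 6; s[9] = 9; s[10] = 2; s[11] = 11; s[12] = 0; s[13] = 11; s[14] = 11; s[15] = 9; s[16] = 7; s[17] = 3; s[18] = 10; s[19] = 0; s[20] = 10; s[21] = 10; s[22] = 7; s[23] = 4; s[24] = 11; s[25] = 2; s[26] = 0; s[27] = 2; s[28] = 2; s[29] = 4; s[30] = 6.
Since (s[29], s[30]) = (s[1], s[2]) = (4, 6) (two consecutive terms determine the rest), the sequence is periodic with period 28.
(189 - 1) mod 28 = 20, so s[189] = s[21] = 10.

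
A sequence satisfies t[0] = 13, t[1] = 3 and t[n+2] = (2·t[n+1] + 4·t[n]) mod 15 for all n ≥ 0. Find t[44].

We have t[0] = 13,  t[1] = 3,  t[2] = 13,  t[3] = 8,  t[4] = 8,  t[5] = 3,  t[6] = 8,  t[7] = 13,  t[8] = 13,  t[9] = 3.
Since (t[8], t[9]) = (t[0], t[1]) = (13, 3) (two consecutive terms determine the rest), the sequence is periodic with period 8.
So t[44] = t[0 + ((44-0) mod 8)] = t[4] = 8.

8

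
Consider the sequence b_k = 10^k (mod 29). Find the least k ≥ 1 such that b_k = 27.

Listing terms: b_0 = 1, b_1 = 10, b_2 = 13, b_3 = 14, b_4 = 24, b_5 = 8, b_6 = 22, b_7 = 17, b_8 = 25, b_9 = 18, b_{10} = 6, b_{11} = 2, b_{12} = 20, b_{13} = 26, b_{14} = 28, b_{15} = 19, b_{16} = 16, b_{17} = 15, b_{18} = 5, b_{19} = 21, b_{20} = 7, b_{21} = 12, b_{22} = 4, b_{23} = 11, b_{24} = 23, b_{25} = 27, b_{26} = 9, b_{27} = 3, b_{28} = 1.
Since b_{28} = b_0 = 1, the sequence is periodic with period 28.
The value 27 first appears (with k ≥ 1) at b_{25}.

25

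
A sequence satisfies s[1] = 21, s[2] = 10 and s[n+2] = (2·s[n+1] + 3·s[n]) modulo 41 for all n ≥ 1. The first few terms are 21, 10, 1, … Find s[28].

s[1] = 21, s[2] = 10, s[3] = 1, s[4] = 32, s[5] = 26, s[6] = 25, s[7] = 5, s[8] = 3, s[9] = 21, s[10] = 10.
Since (s[9], s[10]) = (s[1], s[2]) = (21, 10) (two consecutive terms determine the rest), the sequence is periodic with period 8.
(28 - 1) mod 8 = 3, so s[28] = s[4] = 32.

32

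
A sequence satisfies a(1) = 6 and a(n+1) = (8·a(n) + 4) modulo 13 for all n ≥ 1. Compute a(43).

Computing terms: a(1) = 6,  a(2) = 0,  a(3) = 4,  a(4) = 10,  a(5) = 6.
The sequence repeats with period 4.
So a(43) = a(1 + ((43-1) mod 4)) = a(3) = 4.

4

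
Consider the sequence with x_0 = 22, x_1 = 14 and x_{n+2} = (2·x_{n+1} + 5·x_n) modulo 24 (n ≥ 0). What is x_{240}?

We have x_0 = 22,  x_1 = 14,  x_2 = 18,  x_3 = 10,  x_4 = 14,  x_5 = 6,  x_6 = 10,  x_7 = 2,  x_8 = 6,  x_9 = 22,  x_{10} = 2,  x_{11} = 18,  x_{12} = 22,  x_{13} = 14.
Since (x_{12}, x_{13}) = (x_0, x_1) = (22, 14) (two consecutive terms determine the rest), the sequence is periodic with period 12.
So x_{240} = x_{0 + ((240-0) mod 12)} = x_0 = 22.

22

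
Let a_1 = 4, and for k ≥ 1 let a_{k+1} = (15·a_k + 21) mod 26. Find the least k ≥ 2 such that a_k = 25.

a_1 = 4,  a_2 = 3,  a_3 = 14,  a_4 = 23,  a_5 = 2,  a_6 = 25,  a_7 = 6,  a_8 = 7,  a_9 = 22,  a_{10} = 13,  a_{11} = 8,  a_{12} = 11,  a_{13} = 4.
Since a_{13} = a_1 = 4, the sequence is periodic with period 12.
The value 25 first appears (with k ≥ 2) at a_6.

6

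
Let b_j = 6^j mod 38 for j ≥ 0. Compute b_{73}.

We have b_0 = 1; b_1 = 6; b_2 = 36; b_3 = 26; b_4 = 4; b_5 = 24; b_6 = 30; b_7 = 28; b_8 = 16; b_9 = 20; b_{10} = 6.
Since b_{10} = b_1 = 6, the sequence is eventually periodic: after a pre-period of length 1 it cycles with period 9.
For j ≥ 1, b_j depends only on (j - 1) mod 9. (73 - 1) mod 9 = 0, so b_{73} = b_1 = 6.

6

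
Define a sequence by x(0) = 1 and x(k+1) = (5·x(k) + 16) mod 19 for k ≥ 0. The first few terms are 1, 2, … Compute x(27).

1

We have x(0) = 1; x(1) = 2; x(2) = 7; x(3) = 13; x(4) = 5; x(5) = 3; x(6) = 12; x(7) = 0; x(8) = 16; x(9) = 1.
Since x(9) = x(0) = 1, the sequence is periodic with period 9.
So x(27) = x(0 + ((27-0) mod 9)) = x(0) = 1.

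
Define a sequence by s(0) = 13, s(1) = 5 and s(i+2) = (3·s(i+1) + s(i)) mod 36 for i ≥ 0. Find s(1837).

We have s(0) = 13, s(1) = 5, s(2) = 28, s(3) = 17, s(4) = 7, s(5) = 2, s(6) = 13, s(7) = 5.
Since (s(6), s(7)) = (s(0), s(1)) = (13, 5) (two consecutive terms determine the rest), the sequence is periodic with period 6.
(1837 - 0) mod 6 = 1, so s(1837) = s(1) = 5.

5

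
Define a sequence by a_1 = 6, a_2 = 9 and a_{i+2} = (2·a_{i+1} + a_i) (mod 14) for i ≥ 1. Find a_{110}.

Computing terms: a_1 = 6, a_2 = 9, a_3 = 10, a_4 = 1, a_5 = 12, a_6 = 11, a_7 = 6, a_8 = 9.
Since (a_7, a_8) = (a_1, a_2) = (6, 9) (two consecutive terms determine the rest), the sequence is periodic with period 6.
So a_{110} = a_{1 + ((110-1) mod 6)} = a_2 = 9.

9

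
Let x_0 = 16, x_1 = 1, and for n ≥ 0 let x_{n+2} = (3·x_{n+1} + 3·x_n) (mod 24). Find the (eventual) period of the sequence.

6

Computing terms: x_0 = 16, x_1 = 1, x_2 = 3, x_3 = 12, x_4 = 21, x_5 = 3, x_6 = 0, x_7 = 9, x_8 = 3, x_9 = 12.
Since (x_8, x_9) = (x_2, x_3) = (3, 12) (two consecutive terms determine the rest), the sequence is eventually periodic: after a pre-period of length 2 it cycles with period 6.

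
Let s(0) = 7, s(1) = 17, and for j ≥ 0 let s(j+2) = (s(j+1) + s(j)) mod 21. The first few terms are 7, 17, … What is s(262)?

s(0) = 7; s(1) = 17; s(2) = 3; s(3) = 20; s(4) = 2; s(5) = 1; s(6) = 3; s(7) = 4; s(8) = 7; s(9) = 11; s(10) = 18; s(11) = 8; s(12) = 5; s(13) = 13; s(14) = 18; s(15) = 10; s(16) = 7; s(17) = 17.
Since (s(16), s(17)) = (s(0), s(1)) = (7, 17) (two consecutive terms determine the rest), the sequence is periodic with period 16.
(262 - 0) mod 16 = 6, so s(262) = s(6) = 3.

3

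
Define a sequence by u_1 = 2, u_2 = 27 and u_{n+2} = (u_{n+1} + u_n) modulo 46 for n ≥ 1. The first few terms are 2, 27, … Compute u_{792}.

21

Listing terms: u_1 = 2; u_2 = 27; u_3 = 29; u_4 = 10; u_5 = 39; u_6 = 3; u_7 = 42; u_8 = 45; u_9 = 41; u_{10} = 40; u_{11} = 35; u_{12} = 29; u_{13} = 18; u_{14} = 1; u_{15} = 19; u_{16} = 20; u_{17} = 39; u_{18} = 13; u_{19} = 6; u_{20} = 19; u_{21} = 25; u_{22} = 44; u_{23} = 23; u_{24} = 21; u_{25} = 44; u_{26} = 19; u_{27} = 17; u_{28} = 36; u_{29} = 7; u_{30} = 43; u_{31} = 4; u_{32} = 1; u_{33} = 5; u_{34} = 6; u_{35} = 11; u_{36} = 17; u_{37} = 28; u_{38} = 45; u_{39} = 27; u_{40} = 26; u_{41} = 7; u_{42} = 33; u_{43} = 40; u_{44} = 27; u_{45} = 21; u_{46} = 2; u_{47} = 23; u_{48} = 25; u_{49} = 2; u_{50} = 27.
The sequence repeats with period 48.
(792 - 1) mod 48 = 23, so u_{792} = u_{24} = 21.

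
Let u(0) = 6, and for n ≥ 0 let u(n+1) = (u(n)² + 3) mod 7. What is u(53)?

5

We have u(0) = 6; u(1) = 4; u(2) = 5; u(3) = 0; u(4) = 3; u(5) = 5.
Since u(5) = u(2) = 5, the sequence is eventually periodic: after a pre-period of length 2 it cycles with period 3.
For n ≥ 2, u(n) depends only on (n - 2) mod 3. (53 - 2) mod 3 = 0, so u(53) = u(2) = 5.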